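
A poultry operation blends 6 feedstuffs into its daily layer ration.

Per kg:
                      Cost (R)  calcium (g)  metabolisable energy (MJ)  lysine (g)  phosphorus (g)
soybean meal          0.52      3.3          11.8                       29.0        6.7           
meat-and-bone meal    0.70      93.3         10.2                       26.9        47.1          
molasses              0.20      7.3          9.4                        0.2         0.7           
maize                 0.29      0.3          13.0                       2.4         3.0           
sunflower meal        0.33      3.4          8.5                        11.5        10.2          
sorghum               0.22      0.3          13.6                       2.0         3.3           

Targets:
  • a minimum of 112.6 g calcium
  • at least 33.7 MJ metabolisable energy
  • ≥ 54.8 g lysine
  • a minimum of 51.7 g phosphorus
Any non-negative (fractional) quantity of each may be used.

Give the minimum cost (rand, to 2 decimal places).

R1.42

Set it up as a linear program. Let x1 = kg of soybean meal, x2 = kg of meat-and-bone meal, x3 = kg of molasses, x4 = kg of maize, x5 = kg of sunflower meal, x6 = kg of sorghum.
Minimise 0.52x1 + 0.7x2 + 0.2x3 + 0.29x4 + 0.33x5 + 0.22x6 s.t.:
  3.3x1 + 93.3x2 + 7.3x3 + 0.3x4 + 3.4x5 + 0.3x6 ≥ 112.6   (calcium)
  11.8x1 + 10.2x2 + 9.4x3 + 13x4 + 8.5x5 + 13.6x6 ≥ 33.7   (metabolisable energy)
  29x1 + 26.9x2 + 0.2x3 + 2.4x4 + 11.5x5 + 2x6 ≥ 54.8   (lysine)
  6.7x1 + 47.1x2 + 0.7x3 + 3x4 + 10.2x5 + 3.3x6 ≥ 51.7   (phosphorus)
  x1, x2, x3, x4, x5, x6 ≥ 0.
At the optimum only soybean meal, meat-and-bone meal, sorghum are positive (molasses, maize, sunflower meal = 0). The calcium, metabolisable energy, lysine requirements are met with equality.
That vertex is x1 = 0.7308, x2 = 1.178, x6 = 0.9604.
Total cost: 0.52·0.7308 + 0.7·1.178 + 0.22·0.9604 = 1.4159.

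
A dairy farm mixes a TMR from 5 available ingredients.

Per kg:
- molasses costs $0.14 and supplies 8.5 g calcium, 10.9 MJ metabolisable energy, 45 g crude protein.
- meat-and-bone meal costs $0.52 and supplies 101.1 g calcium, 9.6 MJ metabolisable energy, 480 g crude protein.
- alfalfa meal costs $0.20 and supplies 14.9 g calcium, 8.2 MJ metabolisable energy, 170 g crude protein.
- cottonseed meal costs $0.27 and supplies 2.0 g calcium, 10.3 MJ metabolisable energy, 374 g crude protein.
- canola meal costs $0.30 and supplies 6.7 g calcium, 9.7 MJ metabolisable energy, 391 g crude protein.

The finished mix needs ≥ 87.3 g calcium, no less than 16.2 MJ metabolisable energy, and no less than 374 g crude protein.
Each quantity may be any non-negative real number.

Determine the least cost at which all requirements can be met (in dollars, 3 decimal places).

Let x1 = kg of molasses, x2 = kg of meat-and-bone meal, x3 = kg of alfalfa meal, x4 = kg of cottonseed meal, x5 = kg of canola meal.
Minimize 0.14x1 + 0.52x2 + 0.2x3 + 0.27x4 + 0.3x5 subject to:
  8.5x1 + 101.1x2 + 14.9x3 + 2x4 + 6.7x5 ≥ 87.3   (calcium)
  10.9x1 + 9.6x2 + 8.2x3 + 10.3x4 + 9.7x5 ≥ 16.2   (metabolisable energy)
  45x1 + 480x2 + 170x3 + 374x4 + 391x5 ≥ 374   (crude protein)
  x1, x2, x3, x4, x5 ≥ 0.
The minimum-cost mix takes nothing from alfalfa meal, cottonseed meal, canola meal — only molasses, meat-and-bone meal. There the calcium and metabolisable energy constraints are tight.
Optimal quantities: molasses = 0.7838 kg, meat-and-bone meal = 0.7976 kg.
Hence cost = 0.14·0.7838 + 0.52·0.7976 = $0.52448.

$0.524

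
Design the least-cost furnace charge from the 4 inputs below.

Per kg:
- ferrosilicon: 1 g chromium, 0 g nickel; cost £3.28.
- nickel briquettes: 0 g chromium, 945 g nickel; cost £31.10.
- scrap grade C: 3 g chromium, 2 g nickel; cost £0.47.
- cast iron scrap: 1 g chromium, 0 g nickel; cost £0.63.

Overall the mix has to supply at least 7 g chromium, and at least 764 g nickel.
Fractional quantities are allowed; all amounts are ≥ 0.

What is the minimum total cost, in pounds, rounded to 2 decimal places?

£26.09

Let x1 = kg of ferrosilicon, x2 = kg of nickel briquettes, x3 = kg of scrap grade C, x4 = kg of cast iron scrap.
min 3.28x1 + 31.1x2 + 0.47x3 + 0.63x4 s.t.:
  1x1 + 3x3 + 1x4 ≥ 7   (chromium)
  945x2 + 2x3 ≥ 764   (nickel)
  x1, x2, x3, x4 ≥ 0.
At the optimum only nickel briquettes, scrap grade C are positive (ferrosilicon, cast iron scrap = 0). Binding constraints: chromium and nickel.
Solving gives x2 = 0.8035, x3 = 2.333.
Objective = 31.1·0.8035 + 0.47·2.333 = 26.0854.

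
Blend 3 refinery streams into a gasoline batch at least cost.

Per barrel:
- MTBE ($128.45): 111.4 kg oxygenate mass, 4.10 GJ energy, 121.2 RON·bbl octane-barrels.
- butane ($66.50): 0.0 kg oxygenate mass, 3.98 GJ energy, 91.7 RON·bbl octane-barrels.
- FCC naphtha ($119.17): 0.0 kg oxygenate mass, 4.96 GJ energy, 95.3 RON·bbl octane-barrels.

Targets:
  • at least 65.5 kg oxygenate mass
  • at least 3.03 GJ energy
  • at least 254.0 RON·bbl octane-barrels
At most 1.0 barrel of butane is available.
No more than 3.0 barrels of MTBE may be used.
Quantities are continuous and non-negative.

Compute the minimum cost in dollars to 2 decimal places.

$238.51

This is a linear program. Let x1 = barrels of MTBE, x2 = barrels of butane, x3 = barrels of FCC naphtha.
min 128.45x1 + 66.5x2 + 119.17x3 subject to:
  111.4x1 ≥ 65.5   (oxygenate mass)
  4.1x1 + 3.98x2 + 4.96x3 ≥ 3.03   (energy)
  121.2x1 + 91.7x2 + 95.3x3 ≥ 254   (octane-barrels)
  x2 ≤ 1
  x1 ≤ 3
  x1, x2, x3 ≥ 0.
The cheapest feasible vertex uses only MTBE, butane; FCC naphtha is not used. There the octane-barrels and the butane cap constraints are tight.
Solving gives x1 = 1.3391, x2 = 1.
Hence cost = 128.45·1.3391 + 66.5·1 = $238.5074.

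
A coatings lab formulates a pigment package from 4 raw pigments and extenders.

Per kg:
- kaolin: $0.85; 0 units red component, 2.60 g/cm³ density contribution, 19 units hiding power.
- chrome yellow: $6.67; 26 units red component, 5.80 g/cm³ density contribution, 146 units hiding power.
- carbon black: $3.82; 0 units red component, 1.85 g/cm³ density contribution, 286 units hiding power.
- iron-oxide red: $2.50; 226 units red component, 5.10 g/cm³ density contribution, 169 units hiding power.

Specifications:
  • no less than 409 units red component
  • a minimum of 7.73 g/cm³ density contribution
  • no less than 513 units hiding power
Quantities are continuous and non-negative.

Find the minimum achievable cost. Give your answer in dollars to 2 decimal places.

Treat it as an LP. Let x1 = kg of kaolin, x2 = kg of chrome yellow, x3 = kg of carbon black, x4 = kg of iron-oxide red.
Minimize 0.85x1 + 6.67x2 + 3.82x3 + 2.5x4 s.t.:
  26x2 + 226x4 ≥ 409   (red component)
  2.6x1 + 5.8x2 + 1.85x3 + 5.1x4 ≥ 7.73   (density contribution)
  19x1 + 146x2 + 286x3 + 169x4 ≥ 513   (hiding power)
  x1, x2, x3, x4 ≥ 0.
The optimal basis is {carbon black, iron-oxide red}; kaolin, chrome yellow drop out. There the red component and hiding power constraints are tight.
That vertex is x3 = 0.7243, x4 = 1.81.
Cost = 3.82·0.7243 + 2.5·1.81 = 7.2918.

$7.29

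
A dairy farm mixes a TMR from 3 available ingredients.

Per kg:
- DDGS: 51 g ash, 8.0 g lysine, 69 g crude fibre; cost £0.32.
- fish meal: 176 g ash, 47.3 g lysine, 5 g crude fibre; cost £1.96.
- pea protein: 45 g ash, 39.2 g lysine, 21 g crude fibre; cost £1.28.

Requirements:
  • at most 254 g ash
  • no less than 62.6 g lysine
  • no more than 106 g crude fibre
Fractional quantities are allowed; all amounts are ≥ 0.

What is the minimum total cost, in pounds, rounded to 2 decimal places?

£2.04

Let x1 = kg of DDGS, x2 = kg of fish meal, x3 = kg of pea protein.
Minimise 0.32x1 + 1.96x2 + 1.28x3 subject to:
  51x1 + 176x2 + 45x3 ≤ 254   (ash)
  8x1 + 47.3x2 + 39.2x3 ≥ 62.6   (lysine)
  69x1 + 5x2 + 21x3 ≤ 106   (crude fibre)
  x1, x2, x3 ≥ 0.
The optimal basis is {pea protein}; DDGS, fish meal drop out. The lysine requirement is met with equality.
Solving gives x3 = 1.597.
Total cost: 1.28·1.597 = 2.0442.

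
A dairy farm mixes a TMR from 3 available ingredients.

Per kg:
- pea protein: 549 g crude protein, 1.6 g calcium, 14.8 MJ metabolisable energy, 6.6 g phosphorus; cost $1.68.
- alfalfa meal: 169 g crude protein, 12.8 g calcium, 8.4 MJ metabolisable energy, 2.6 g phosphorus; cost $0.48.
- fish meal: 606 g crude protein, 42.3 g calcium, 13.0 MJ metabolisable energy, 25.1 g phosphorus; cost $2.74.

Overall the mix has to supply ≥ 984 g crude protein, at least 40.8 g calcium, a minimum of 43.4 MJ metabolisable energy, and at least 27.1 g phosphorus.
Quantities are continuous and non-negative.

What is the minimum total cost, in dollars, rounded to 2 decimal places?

$3.78

Let x1 = kg of pea protein, x2 = kg of alfalfa meal, x3 = kg of fish meal.
min 1.68x1 + 0.48x2 + 2.74x3 subject to:
  549x1 + 169x2 + 606x3 ≥ 984   (crude protein)
  1.6x1 + 12.8x2 + 42.3x3 ≥ 40.8   (calcium)
  14.8x1 + 8.4x2 + 13x3 ≥ 43.4   (metabolisable energy)
  6.6x1 + 2.6x2 + 25.1x3 ≥ 27.1   (phosphorus)
  x1, x2, x3 ≥ 0.
The cheapest feasible vertex uses only alfalfa meal, fish meal; pea protein is not used. The metabolisable energy and phosphorus requirements are met with equality.
Optimal quantities: alfalfa meal = 4.1631 kg, fish meal = 0.64844 kg.
Objective = 0.48·4.1631 + 2.74·0.64844 = 3.77501.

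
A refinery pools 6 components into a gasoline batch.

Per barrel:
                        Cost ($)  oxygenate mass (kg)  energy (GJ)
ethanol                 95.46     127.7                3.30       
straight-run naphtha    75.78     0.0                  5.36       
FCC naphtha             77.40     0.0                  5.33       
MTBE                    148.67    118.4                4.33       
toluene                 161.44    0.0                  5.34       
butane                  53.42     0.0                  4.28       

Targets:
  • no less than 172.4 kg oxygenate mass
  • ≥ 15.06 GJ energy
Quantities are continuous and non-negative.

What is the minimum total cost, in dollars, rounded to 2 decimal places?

Set it up as a linear program. Let x1 = barrels of ethanol, x2 = barrels of straight-run naphtha, x3 = barrels of FCC naphtha, x4 = barrels of MTBE, x5 = barrels of toluene, x6 = barrels of butane.
Minimize 95.46x1 + 75.78x2 + 77.4x3 + 148.67x4 + 161.44x5 + 53.42x6 s.t.:
  127.7x1 + 118.4x4 ≥ 172.4   (oxygenate mass)
  3.3x1 + 5.36x2 + 5.33x3 + 4.33x4 + 5.34x5 + 4.28x6 ≥ 15.06   (energy)
  x1, x2, x3, x4, x5, x6 ≥ 0.
At the optimum only ethanol, butane are positive (straight-run naphtha, FCC naphtha, MTBE, toluene = 0). The oxygenate mass and energy requirements are met with equality.
Optimal quantities: ethanol = 1.35 barrels, butane = 2.4778 barrels.
Total cost: 95.46·1.35 + 53.42·2.4778 = 261.2351.

$261.24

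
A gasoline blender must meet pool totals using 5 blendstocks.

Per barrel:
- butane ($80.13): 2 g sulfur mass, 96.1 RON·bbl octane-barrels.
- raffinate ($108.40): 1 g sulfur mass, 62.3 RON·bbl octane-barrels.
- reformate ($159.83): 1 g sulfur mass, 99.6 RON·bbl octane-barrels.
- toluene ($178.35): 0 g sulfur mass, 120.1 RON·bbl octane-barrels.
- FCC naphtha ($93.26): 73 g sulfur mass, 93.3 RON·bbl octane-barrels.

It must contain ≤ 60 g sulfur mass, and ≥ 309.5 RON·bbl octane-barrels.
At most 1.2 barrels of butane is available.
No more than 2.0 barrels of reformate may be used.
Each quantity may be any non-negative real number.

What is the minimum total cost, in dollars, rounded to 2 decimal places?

$348.78

This is a linear program. Let x1 = barrels of butane, x2 = barrels of raffinate, x3 = barrels of reformate, x4 = barrels of toluene, x5 = barrels of FCC naphtha.
Minimize 80.13x1 + 108.4x2 + 159.83x3 + 178.35x4 + 93.26x5 with:
  2x1 + 1x2 + 1x3 + 73x5 ≤ 60   (sulfur mass)
  96.1x1 + 62.3x2 + 99.6x3 + 120.1x4 + 93.3x5 ≥ 309.5   (octane-barrels)
  x1 ≤ 1.2
  x3 ≤ 2
  x1, x2, x3, x4, x5 ≥ 0.
The minimum-cost mix takes nothing from raffinate, reformate — only butane, toluene, FCC naphtha. The sulfur mass, octane-barrels, the butane cap requirements are met with equality.
Optimal quantities: butane = 1.2 barrels, toluene = 1.00385 barrels, FCC naphtha = 0.789041 barrels.
Hence cost = 80.13·1.2 + 178.35·1.00385 + 93.26·0.789041 = $348.7786.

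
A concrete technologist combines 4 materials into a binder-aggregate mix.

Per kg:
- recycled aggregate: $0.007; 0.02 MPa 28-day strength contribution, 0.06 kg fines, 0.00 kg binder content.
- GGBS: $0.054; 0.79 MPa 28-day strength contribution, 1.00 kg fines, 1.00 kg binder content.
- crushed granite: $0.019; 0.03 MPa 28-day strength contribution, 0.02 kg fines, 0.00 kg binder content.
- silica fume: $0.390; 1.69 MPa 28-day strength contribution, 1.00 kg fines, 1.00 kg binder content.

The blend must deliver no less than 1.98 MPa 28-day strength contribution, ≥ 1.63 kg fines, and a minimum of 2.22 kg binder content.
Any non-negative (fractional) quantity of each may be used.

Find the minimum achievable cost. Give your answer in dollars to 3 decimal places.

$0.135

Let x1 = kg of recycled aggregate, x2 = kg of GGBS, x3 = kg of crushed granite, x4 = kg of silica fume.
min 0.007x1 + 0.054x2 + 0.019x3 + 0.39x4 with:
  0.02x1 + 0.79x2 + 0.03x3 + 1.69x4 ≥ 1.98   (28-day strength contribution)
  0.06x1 + 1x2 + 0.02x3 + 1x4 ≥ 1.63   (fines)
  1x2 + 1x4 ≥ 2.22   (binder content)
  x1, x2, x3, x4 ≥ 0.
The optimal basis is {GGBS}; recycled aggregate, crushed granite, silica fume drop out. Binding constraint: 28-day strength contribution.
That vertex is x2 = 2.506.
Total cost: 0.054·2.506 = 0.13532.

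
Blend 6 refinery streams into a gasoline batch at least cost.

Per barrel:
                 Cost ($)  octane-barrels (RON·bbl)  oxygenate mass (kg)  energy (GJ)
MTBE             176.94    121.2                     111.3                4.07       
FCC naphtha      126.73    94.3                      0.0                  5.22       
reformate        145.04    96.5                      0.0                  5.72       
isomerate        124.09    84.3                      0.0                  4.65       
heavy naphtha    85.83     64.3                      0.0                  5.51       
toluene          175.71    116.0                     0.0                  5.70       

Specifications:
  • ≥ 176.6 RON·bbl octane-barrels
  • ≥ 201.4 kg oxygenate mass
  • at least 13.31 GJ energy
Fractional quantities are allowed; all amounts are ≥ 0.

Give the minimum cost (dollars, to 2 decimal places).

$412.79

Treat it as an LP. Let x1 = barrels of MTBE, x2 = barrels of FCC naphtha, x3 = barrels of reformate, x4 = barrels of isomerate, x5 = barrels of heavy naphtha, x6 = barrels of toluene.
Minimise 176.94x1 + 126.73x2 + 145.04x3 + 124.09x4 + 85.83x5 + 175.71x6 s.t.:
  121.2x1 + 94.3x2 + 96.5x3 + 84.3x4 + 64.3x5 + 116x6 ≥ 176.6   (octane-barrels)
  111.3x1 ≥ 201.4   (oxygenate mass)
  4.07x1 + 5.22x2 + 5.72x3 + 4.65x4 + 5.51x5 + 5.7x6 ≥ 13.31   (energy)
  x1, x2, x3, x4, x5, x6 ≥ 0.
At the optimum only MTBE, heavy naphtha are positive (FCC naphtha, reformate, isomerate, toluene = 0). There the oxygenate mass and energy constraints are tight.
Optimal quantities: MTBE = 1.80952 barrels, heavy naphtha = 1.07899 barrels.
Hence cost = 176.94·1.80952 + 85.83·1.07899 = $412.7862.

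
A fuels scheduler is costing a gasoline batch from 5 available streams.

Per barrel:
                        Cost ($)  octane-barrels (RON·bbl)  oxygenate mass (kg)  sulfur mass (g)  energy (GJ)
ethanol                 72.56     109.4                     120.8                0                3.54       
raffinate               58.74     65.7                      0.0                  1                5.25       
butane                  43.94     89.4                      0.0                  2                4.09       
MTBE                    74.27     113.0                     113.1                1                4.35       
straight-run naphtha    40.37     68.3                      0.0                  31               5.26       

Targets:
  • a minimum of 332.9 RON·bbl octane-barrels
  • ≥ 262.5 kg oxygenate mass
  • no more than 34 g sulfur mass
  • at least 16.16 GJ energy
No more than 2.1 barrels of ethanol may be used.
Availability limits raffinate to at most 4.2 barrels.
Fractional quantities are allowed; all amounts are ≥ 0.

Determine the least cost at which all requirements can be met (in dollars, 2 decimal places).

Set it up as a linear program. Let x1 = barrels of ethanol, x2 = barrels of raffinate, x3 = barrels of butane, x4 = barrels of MTBE, x5 = barrels of straight-run naphtha.
Minimize 72.56x1 + 58.74x2 + 43.94x3 + 74.27x4 + 40.37x5 subject to:
  109.4x1 + 65.7x2 + 89.4x3 + 113x4 + 68.3x5 ≥ 332.9   (octane-barrels)
  120.8x1 + 113.1x4 ≥ 262.5   (oxygenate mass)
  1x2 + 2x3 + 1x4 + 31x5 ≤ 34   (sulfur mass)
  3.54x1 + 5.25x2 + 4.09x3 + 4.35x4 + 5.26x5 ≥ 16.16   (energy)
  x1 ≤ 2.1
  x2 ≤ 4.2
  x1, x2, x3, x4, x5 ≥ 0.
The optimal basis is {butane, MTBE, straight-run naphtha}; ethanol, raffinate drop out. Binding constraints: oxygenate mass, sulfur mass, energy.
That vertex is x3 = 0.1836, x4 = 2.321, x5 = 1.01.
Cost = 43.94·0.1836 + 74.27·2.321 + 40.37·1.01 = 221.2218.

$221.22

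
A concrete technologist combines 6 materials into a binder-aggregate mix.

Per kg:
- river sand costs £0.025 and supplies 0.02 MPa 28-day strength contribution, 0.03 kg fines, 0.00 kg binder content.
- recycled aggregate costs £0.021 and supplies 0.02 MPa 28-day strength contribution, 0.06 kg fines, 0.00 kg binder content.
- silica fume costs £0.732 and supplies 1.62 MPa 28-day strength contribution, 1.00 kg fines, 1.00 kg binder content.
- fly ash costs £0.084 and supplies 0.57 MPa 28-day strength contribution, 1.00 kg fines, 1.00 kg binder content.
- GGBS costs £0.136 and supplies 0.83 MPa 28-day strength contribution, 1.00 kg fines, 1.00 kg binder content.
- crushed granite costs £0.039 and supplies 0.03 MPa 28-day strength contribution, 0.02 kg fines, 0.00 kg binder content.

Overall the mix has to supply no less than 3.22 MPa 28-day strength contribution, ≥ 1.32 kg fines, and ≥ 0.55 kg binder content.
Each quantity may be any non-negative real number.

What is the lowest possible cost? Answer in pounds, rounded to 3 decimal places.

£0.475

Treat it as an LP. Let x1 = kg of river sand, x2 = kg of recycled aggregate, x3 = kg of silica fume, x4 = kg of fly ash, x5 = kg of GGBS, x6 = kg of crushed granite.
min 0.025x1 + 0.021x2 + 0.732x3 + 0.084x4 + 0.136x5 + 0.039x6 s.t.:
  0.02x1 + 0.02x2 + 1.62x3 + 0.57x4 + 0.83x5 + 0.03x6 ≥ 3.22   (28-day strength contribution)
  0.03x1 + 0.06x2 + 1x3 + 1x4 + 1x5 + 0.02x6 ≥ 1.32   (fines)
  1x3 + 1x4 + 1x5 ≥ 0.55   (binder content)
  x1, x2, x3, x4, x5, x6 ≥ 0.
At the optimum only fly ash is positive (river sand, recycled aggregate, silica fume, GGBS, crushed granite = 0). There the 28-day strength contribution constraint is tight.
So fly ash = 5.649 kg.
Cost = 0.084·5.649 = 0.47452.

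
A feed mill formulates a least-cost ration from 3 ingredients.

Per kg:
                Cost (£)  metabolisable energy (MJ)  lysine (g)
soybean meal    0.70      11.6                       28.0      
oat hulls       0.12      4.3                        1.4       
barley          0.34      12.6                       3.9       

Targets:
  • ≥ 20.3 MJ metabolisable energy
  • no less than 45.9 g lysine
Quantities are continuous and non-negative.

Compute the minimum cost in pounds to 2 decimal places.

Let x1 = kg of soybean meal, x2 = kg of oat hulls, x3 = kg of barley.
Minimize 0.7x1 + 0.12x2 + 0.34x3 s.t.:
  11.6x1 + 4.3x2 + 12.6x3 ≥ 20.3   (metabolisable energy)
  28x1 + 1.4x2 + 3.9x3 ≥ 45.9   (lysine)
  x1, x2, x3 ≥ 0.
At the optimum only soybean meal, barley are positive (oat hulls = 0). Binding constraints: metabolisable energy and lysine.
Solving gives x1 = 1.623, x3 = 0.1169.
Hence cost = 0.7·1.623 + 0.34·0.1169 = £1.1758.

£1.18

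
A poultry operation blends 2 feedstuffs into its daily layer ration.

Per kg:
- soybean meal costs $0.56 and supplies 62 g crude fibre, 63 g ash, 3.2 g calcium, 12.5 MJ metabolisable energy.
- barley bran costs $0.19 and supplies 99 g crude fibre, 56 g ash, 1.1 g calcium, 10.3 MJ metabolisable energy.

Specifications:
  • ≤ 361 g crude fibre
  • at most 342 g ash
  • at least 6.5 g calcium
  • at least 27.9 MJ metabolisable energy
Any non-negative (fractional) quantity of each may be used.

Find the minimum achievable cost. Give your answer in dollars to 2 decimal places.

Set it up as a linear program. Let x1 = kg of soybean meal, x2 = kg of barley bran.
Minimize 0.56x1 + 0.19x2 subject to:
  62x1 + 99x2 ≤ 361   (crude fibre)
  63x1 + 56x2 ≤ 342   (ash)
  3.2x1 + 1.1x2 ≥ 6.5   (calcium)
  12.5x1 + 10.3x2 ≥ 27.9   (metabolisable energy)
  x1, x2 ≥ 0.
Both inputs are positive at the optimum. The crude fibre and calcium requirements are met with equality.
That vertex is x1 = 0.9912, x2 = 3.026.
Total cost: 0.56·0.9912 + 0.19·3.026 = 1.1300.

$1.13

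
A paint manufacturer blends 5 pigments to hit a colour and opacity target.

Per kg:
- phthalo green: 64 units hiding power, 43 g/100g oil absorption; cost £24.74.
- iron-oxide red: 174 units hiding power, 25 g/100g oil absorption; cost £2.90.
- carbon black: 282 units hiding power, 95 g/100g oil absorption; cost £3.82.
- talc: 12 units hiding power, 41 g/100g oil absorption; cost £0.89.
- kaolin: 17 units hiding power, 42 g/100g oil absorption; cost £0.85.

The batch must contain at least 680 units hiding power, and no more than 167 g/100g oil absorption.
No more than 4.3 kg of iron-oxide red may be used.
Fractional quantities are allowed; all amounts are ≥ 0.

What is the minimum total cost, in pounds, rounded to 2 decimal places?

Treat it as an LP. Let x1 = kg of phthalo green, x2 = kg of iron-oxide red, x3 = kg of carbon black, x4 = kg of talc, x5 = kg of kaolin.
min 24.74x1 + 2.9x2 + 3.82x3 + 0.89x4 + 0.85x5 with:
  64x1 + 174x2 + 282x3 + 12x4 + 17x5 ≥ 680   (hiding power)
  43x1 + 25x2 + 95x3 + 41x4 + 42x5 ≤ 167   (oil absorption)
  x2 ≤ 4.3
  x1, x2, x3, x4, x5 ≥ 0.
The minimum-cost mix takes nothing from phthalo green, talc, kaolin — only iron-oxide red, carbon black. There the hiding power and oil absorption constraints are tight.
Optimal quantities: iron-oxide red = 1.8466 kg, carbon black = 1.2719 kg.
Total cost: 2.9·1.8466 + 3.82·1.2719 = 10.2138.

£10.21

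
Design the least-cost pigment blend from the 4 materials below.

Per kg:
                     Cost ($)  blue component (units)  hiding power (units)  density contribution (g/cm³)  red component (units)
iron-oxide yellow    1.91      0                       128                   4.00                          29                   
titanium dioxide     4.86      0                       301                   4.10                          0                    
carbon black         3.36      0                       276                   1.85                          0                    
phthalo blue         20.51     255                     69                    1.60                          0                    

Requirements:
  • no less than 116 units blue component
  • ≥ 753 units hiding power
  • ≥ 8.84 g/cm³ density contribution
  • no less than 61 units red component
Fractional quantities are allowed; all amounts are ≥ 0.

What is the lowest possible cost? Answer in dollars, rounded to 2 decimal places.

Treat it as an LP. Let x1 = kg of iron-oxide yellow, x2 = kg of titanium dioxide, x3 = kg of carbon black, x4 = kg of phthalo blue.
min 1.91x1 + 4.86x2 + 3.36x3 + 20.51x4 with:
  255x4 ≥ 116   (blue component)
  128x1 + 301x2 + 276x3 + 69x4 ≥ 753   (hiding power)
  4x1 + 4.1x2 + 1.85x3 + 1.6x4 ≥ 8.84   (density contribution)
  29x1 ≥ 61   (red component)
  x1, x2, x3, x4 ≥ 0.
The cheapest feasible vertex uses only iron-oxide yellow, carbon black, phthalo blue; titanium dioxide is not used. There the blue component, hiding power, red component constraints are tight.
That vertex is x1 = 2.103, x3 = 1.639, x4 = 0.4549.
Hence cost = 1.91·2.103 + 3.36·1.639 + 20.51·0.4549 = $18.8538.

$18.85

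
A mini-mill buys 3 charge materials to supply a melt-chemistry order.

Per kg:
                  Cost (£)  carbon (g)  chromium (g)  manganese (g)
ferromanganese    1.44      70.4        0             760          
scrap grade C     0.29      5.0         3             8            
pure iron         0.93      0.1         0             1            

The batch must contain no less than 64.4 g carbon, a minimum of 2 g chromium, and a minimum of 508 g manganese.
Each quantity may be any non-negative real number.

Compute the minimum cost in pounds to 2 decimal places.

£1.44

This is a linear program. Let x1 = kg of ferromanganese, x2 = kg of scrap grade C, x3 = kg of pure iron.
min 1.44x1 + 0.29x2 + 0.93x3 s.t.:
  70.4x1 + 5x2 + 0.1x3 ≥ 64.4   (carbon)
  3x2 ≥ 2   (chromium)
  760x1 + 8x2 + 1x3 ≥ 508   (manganese)
  x1, x2, x3 ≥ 0.
The optimal basis is {ferromanganese, scrap grade C}; pure iron drops out. The carbon and chromium requirements are met with equality.
Optimal quantities: ferromanganese = 0.8674 kg, scrap grade C = 0.6667 kg.
Cost = 1.44·0.8674 + 0.29·0.6667 = 1.4424.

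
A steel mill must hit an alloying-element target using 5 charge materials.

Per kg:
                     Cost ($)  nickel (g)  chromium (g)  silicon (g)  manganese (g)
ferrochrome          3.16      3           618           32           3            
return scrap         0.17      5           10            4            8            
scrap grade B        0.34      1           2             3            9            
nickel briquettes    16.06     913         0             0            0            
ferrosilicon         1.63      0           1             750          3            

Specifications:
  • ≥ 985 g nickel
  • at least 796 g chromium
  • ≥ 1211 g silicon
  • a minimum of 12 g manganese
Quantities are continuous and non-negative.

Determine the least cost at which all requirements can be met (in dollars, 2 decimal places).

$23.87

Set it up as a linear program. Let x1 = kg of ferrochrome, x2 = kg of return scrap, x3 = kg of scrap grade B, x4 = kg of nickel briquettes, x5 = kg of ferrosilicon.
Minimise 3.16x1 + 0.17x2 + 0.34x3 + 16.06x4 + 1.63x5 subject to:
  3x1 + 5x2 + 1x3 + 913x4 ≥ 985   (nickel)
  618x1 + 10x2 + 2x3 + 1x5 ≥ 796   (chromium)
  32x1 + 4x2 + 3x3 + 750x5 ≥ 1211   (silicon)
  3x1 + 8x2 + 9x3 + 3x5 ≥ 12   (manganese)
  x1, x2, x3, x4, x5 ≥ 0.
The optimal basis is {ferrochrome, return scrap, nickel briquettes, ferrosilicon}; scrap grade B drops out. Binding constraints: nickel, chromium, silicon, manganese.
So ferrochrome = 1.278 kg, return scrap = 0.4364 kg, nickel briquettes = 1.072 kg, ferrosilicon = 1.558 kg.
Hence cost = 3.16·1.278 + 0.17·0.4364 + 16.06·1.072 + 1.63·1.558 = $23.8685.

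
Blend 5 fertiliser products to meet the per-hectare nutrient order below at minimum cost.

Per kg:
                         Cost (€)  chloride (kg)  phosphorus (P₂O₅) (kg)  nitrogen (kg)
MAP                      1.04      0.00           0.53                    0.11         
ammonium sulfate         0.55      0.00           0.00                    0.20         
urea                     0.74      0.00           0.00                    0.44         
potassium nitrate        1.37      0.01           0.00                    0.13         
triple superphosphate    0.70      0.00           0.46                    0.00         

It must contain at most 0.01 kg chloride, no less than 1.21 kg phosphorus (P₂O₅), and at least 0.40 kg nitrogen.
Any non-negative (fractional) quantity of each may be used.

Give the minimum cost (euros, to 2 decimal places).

Treat it as an LP. Let x1 = kg of MAP, x2 = kg of ammonium sulfate, x3 = kg of urea, x4 = kg of potassium nitrate, x5 = kg of triple superphosphate.
Minimize 1.04x1 + 0.55x2 + 0.74x3 + 1.37x4 + 0.7x5 with:
  0.01x4 ≤ 0.01   (chloride)
  0.53x1 + 0.46x5 ≥ 1.21   (phosphorus (P₂O₅))
  0.11x1 + 0.2x2 + 0.44x3 + 0.13x4 ≥ 0.4   (nitrogen)
  x1, x2, x3, x4, x5 ≥ 0.
At the optimum only urea, triple superphosphate are positive (MAP, ammonium sulfate, potassium nitrate = 0). The phosphorus (P₂O₅) and nitrogen requirements are met with equality.
Optimal quantities: urea = 0.9091 kg, triple superphosphate = 2.63 kg.
Cost = 0.74·0.9091 + 0.7·2.63 = 2.5137.

€2.51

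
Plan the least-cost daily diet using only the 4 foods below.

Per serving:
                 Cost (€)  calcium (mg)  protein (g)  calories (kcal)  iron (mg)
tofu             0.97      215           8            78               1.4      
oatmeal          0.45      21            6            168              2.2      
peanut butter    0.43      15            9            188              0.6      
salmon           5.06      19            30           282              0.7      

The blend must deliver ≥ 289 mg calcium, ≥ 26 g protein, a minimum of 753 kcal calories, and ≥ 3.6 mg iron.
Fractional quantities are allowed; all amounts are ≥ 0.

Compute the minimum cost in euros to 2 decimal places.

Treat it as an LP. Let x1 = servings of tofu, x2 = servings of oatmeal, x3 = servings of peanut butter, x4 = servings of salmon.
Minimize 0.97x1 + 0.45x2 + 0.43x3 + 5.06x4 s.t.:
  215x1 + 21x2 + 15x3 + 19x4 ≥ 289   (calcium)
  8x1 + 6x2 + 9x3 + 30x4 ≥ 26   (protein)
  78x1 + 168x2 + 188x3 + 282x4 ≥ 753   (calories)
  1.4x1 + 2.2x2 + 0.6x3 + 0.7x4 ≥ 3.6   (iron)
  x1, x2, x3, x4 ≥ 0.
The minimum-cost mix takes nothing from oatmeal, salmon — only tofu, peanut butter. Binding constraints: calcium and calories.
Optimal quantities: tofu = 1.096 servings, peanut butter = 3.55 servings.
Total cost: 0.97·1.096 + 0.43·3.55 = 2.5896.

€2.59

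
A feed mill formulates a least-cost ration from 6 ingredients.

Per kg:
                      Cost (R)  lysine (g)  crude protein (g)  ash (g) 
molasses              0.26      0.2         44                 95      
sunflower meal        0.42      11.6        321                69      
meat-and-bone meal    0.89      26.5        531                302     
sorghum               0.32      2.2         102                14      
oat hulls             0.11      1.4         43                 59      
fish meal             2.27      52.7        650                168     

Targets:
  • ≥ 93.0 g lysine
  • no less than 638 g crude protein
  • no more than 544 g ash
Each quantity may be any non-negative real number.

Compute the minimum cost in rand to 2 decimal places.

R3.39

Let x1 = kg of molasses, x2 = kg of sunflower meal, x3 = kg of meat-and-bone meal, x4 = kg of sorghum, x5 = kg of oat hulls, x6 = kg of fish meal.
min 0.26x1 + 0.42x2 + 0.89x3 + 0.32x4 + 0.11x5 + 2.27x6 subject to:
  0.2x1 + 11.6x2 + 26.5x3 + 2.2x4 + 1.4x5 + 52.7x6 ≥ 93   (lysine)
  44x1 + 321x2 + 531x3 + 102x4 + 43x5 + 650x6 ≥ 638   (crude protein)
  95x1 + 69x2 + 302x3 + 14x4 + 59x5 + 168x6 ≤ 544   (ash)
  x1, x2, x3, x4, x5, x6 ≥ 0.
The optimal basis is {sunflower meal, fish meal}; molasses, meat-and-bone meal, sorghum, oat hulls drop out. There the lysine and ash constraints are tight.
Optimal quantities: sunflower meal = 7.73 kg, fish meal = 0.06317 kg.
Objective = 0.42·7.73 + 2.27·0.06317 = 3.3900.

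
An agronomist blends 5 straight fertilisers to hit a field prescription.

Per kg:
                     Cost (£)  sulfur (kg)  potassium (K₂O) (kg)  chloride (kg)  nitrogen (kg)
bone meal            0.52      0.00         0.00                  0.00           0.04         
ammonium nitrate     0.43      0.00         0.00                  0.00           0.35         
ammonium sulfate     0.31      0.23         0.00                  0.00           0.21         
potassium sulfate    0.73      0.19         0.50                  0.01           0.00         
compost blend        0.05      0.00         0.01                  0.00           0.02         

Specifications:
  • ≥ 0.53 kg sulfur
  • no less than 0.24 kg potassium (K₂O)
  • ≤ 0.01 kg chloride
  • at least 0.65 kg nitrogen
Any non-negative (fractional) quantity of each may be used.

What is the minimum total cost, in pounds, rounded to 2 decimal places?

Treat it as an LP. Let x1 = kg of bone meal, x2 = kg of ammonium nitrate, x3 = kg of ammonium sulfate, x4 = kg of potassium sulfate, x5 = kg of compost blend.
min 0.52x1 + 0.43x2 + 0.31x3 + 0.73x4 + 0.05x5 s.t.:
  0.23x3 + 0.19x4 ≥ 0.53   (sulfur)
  0.5x4 + 0.01x5 ≥ 0.24   (potassium (K₂O))
  0.01x4 ≤ 0.01   (chloride)
  0.04x1 + 0.35x2 + 0.21x3 + 0.02x5 ≥ 0.65   (nitrogen)
  x1, x2, x3, x4, x5 ≥ 0.
The cheapest feasible vertex uses only ammonium nitrate, ammonium sulfate, potassium sulfate; bone meal, compost blend are not used. Binding constraints: sulfur, potassium (K₂O), nitrogen.
So ammonium nitrate = 0.7124 kg, ammonium sulfate = 1.908 kg, potassium sulfate = 0.48 kg.
Objective = 0.43·0.7124 + 0.31·1.908 + 0.73·0.48 = 1.2482.

£1.25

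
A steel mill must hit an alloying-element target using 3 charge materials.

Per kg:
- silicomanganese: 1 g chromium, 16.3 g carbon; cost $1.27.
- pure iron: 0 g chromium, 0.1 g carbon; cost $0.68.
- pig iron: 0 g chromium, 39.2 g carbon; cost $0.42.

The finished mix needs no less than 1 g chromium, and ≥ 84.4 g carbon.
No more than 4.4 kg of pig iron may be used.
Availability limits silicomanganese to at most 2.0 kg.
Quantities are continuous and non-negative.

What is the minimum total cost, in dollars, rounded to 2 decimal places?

$2.00

This is a linear program. Let x1 = kg of silicomanganese, x2 = kg of pure iron, x3 = kg of pig iron.
Minimise 1.27x1 + 0.68x2 + 0.42x3 s.t.:
  1x1 ≥ 1   (chromium)
  16.3x1 + 0.1x2 + 39.2x3 ≥ 84.4   (carbon)
  x3 ≤ 4.4
  x1 ≤ 2
  x1, x2, x3 ≥ 0.
The cheapest feasible vertex uses only silicomanganese, pig iron; pure iron is not used. There the chromium and carbon constraints are tight.
Solving gives x1 = 1, x3 = 1.737.
Objective = 1.27·1 + 0.42·1.737 = 1.9995.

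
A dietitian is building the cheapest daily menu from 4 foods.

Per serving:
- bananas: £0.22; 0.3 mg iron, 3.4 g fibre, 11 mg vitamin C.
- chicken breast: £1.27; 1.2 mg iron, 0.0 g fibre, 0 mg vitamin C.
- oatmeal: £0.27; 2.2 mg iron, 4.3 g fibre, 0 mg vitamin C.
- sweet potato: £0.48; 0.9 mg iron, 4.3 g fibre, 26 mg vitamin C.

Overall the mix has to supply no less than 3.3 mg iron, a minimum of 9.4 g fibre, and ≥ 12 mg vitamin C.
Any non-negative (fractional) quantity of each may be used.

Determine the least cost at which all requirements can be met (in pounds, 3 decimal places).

Let x1 = servings of bananas, x2 = servings of chicken breast, x3 = servings of oatmeal, x4 = servings of sweet potato.
min 0.22x1 + 1.27x2 + 0.27x3 + 0.48x4 s.t.:
  0.3x1 + 1.2x2 + 2.2x3 + 0.9x4 ≥ 3.3   (iron)
  3.4x1 + 4.3x3 + 4.3x4 ≥ 9.4   (fibre)
  11x1 + 26x4 ≥ 12   (vitamin C)
  x1, x2, x3, x4 ≥ 0.
The cheapest feasible vertex uses only bananas, oatmeal, sweet potato; chicken breast is not used. The iron, fibre, vitamin C requirements are met with equality.
So bananas = 1.022 servings, oatmeal = 1.349 servings, sweet potato = 0.02906 servings.
Objective = 0.22·1.022 + 0.27·1.349 + 0.48·0.02906 = 0.60302.

£0.603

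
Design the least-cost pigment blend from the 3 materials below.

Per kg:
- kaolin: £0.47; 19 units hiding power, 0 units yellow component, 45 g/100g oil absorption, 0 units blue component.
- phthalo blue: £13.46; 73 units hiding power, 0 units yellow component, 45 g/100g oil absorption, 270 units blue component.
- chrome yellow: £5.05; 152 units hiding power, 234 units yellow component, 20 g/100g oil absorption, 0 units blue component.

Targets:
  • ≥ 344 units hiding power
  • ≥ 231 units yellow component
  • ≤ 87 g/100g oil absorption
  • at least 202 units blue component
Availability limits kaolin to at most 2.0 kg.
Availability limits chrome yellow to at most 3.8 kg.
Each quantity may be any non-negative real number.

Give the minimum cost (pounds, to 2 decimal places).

£19.63

Let x1 = kg of kaolin, x2 = kg of phthalo blue, x3 = kg of chrome yellow.
min 0.47x1 + 13.46x2 + 5.05x3 with:
  19x1 + 73x2 + 152x3 ≥ 344   (hiding power)
  234x3 ≥ 231   (yellow component)
  45x1 + 45x2 + 20x3 ≤ 87   (oil absorption)
  270x2 ≥ 202   (blue component)
  x1 ≤ 2
  x3 ≤ 3.8
  x1, x2, x3 ≥ 0.
All 3 inputs are positive at the optimum. The hiding power, oil absorption, blue component requirements are met with equality.
That vertex is x1 = 0.359, x2 = 0.7481, x3 = 1.859.
Objective = 0.47·0.359 + 13.46·0.7481 + 5.05·1.859 = 19.6261.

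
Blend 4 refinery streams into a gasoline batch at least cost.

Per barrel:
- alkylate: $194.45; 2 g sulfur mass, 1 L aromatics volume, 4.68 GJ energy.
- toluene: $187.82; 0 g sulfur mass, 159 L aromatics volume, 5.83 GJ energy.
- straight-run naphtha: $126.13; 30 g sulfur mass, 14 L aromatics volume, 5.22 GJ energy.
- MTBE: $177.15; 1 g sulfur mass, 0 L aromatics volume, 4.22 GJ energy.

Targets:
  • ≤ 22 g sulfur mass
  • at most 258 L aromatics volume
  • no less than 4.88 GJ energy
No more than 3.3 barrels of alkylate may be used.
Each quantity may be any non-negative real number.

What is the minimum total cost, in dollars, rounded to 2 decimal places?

Let x1 = barrels of alkylate, x2 = barrels of toluene, x3 = barrels of straight-run naphtha, x4 = barrels of MTBE.
Minimise 194.45x1 + 187.82x2 + 126.13x3 + 177.15x4 subject to:
  2x1 + 30x3 + 1x4 ≤ 22   (sulfur mass)
  1x1 + 159x2 + 14x3 ≤ 258   (aromatics volume)
  4.68x1 + 5.83x2 + 5.22x3 + 4.22x4 ≥ 4.88   (energy)
  x1 ≤ 3.3
  x1, x2, x3, x4 ≥ 0.
At the optimum only toluene, straight-run naphtha are positive (alkylate, MTBE = 0). The sulfur mass and energy requirements are met with equality.
That vertex is x2 = 0.18045, x3 = 0.73333.
Hence cost = 187.82·0.18045 + 126.13·0.73333 = $126.3870.

$126.39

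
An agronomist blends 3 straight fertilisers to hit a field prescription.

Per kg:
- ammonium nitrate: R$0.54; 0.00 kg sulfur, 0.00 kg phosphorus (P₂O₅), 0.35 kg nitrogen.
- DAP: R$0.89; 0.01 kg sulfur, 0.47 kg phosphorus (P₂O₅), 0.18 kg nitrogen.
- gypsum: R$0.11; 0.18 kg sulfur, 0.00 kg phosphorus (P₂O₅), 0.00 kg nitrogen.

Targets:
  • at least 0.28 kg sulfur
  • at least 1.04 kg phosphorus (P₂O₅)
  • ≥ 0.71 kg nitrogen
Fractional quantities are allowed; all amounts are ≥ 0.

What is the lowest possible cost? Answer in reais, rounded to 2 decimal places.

Let x1 = kg of ammonium nitrate, x2 = kg of DAP, x3 = kg of gypsum.
min 0.54x1 + 0.89x2 + 0.11x3 s.t.:
  0.01x2 + 0.18x3 ≥ 0.28   (sulfur)
  0.47x2 ≥ 1.04   (phosphorus (P₂O₅))
  0.35x1 + 0.18x2 ≥ 0.71   (nitrogen)
  x1, x2, x3 ≥ 0.
The optimal mix uses every input. Binding constraints: sulfur, phosphorus (P₂O₅), nitrogen.
Optimal quantities: ammonium nitrate = 0.8906 kg, DAP = 2.213 kg, gypsum = 1.433 kg.
Objective = 0.54·0.8906 + 0.89·2.213 + 0.11·1.433 = 2.6081.

R$2.61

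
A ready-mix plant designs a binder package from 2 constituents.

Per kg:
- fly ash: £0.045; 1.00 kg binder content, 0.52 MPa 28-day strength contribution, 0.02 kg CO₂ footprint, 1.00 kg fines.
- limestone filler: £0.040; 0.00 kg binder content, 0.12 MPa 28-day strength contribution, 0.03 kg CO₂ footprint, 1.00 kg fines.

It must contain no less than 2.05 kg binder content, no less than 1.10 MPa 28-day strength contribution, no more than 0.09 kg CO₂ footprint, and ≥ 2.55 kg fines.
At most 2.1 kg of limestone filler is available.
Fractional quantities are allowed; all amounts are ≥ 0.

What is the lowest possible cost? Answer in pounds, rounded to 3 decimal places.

£0.112

Treat it as an LP. Let x1 = kg of fly ash, x2 = kg of limestone filler.
Minimize 0.045x1 + 0.04x2 subject to:
  1x1 ≥ 2.05   (binder content)
  0.52x1 + 0.12x2 ≥ 1.1   (28-day strength contribution)
  0.02x1 + 0.03x2 ≤ 0.09   (CO₂ footprint)
  1x1 + 1x2 ≥ 2.55   (fines)
  x2 ≤ 2.1
  x1, x2 ≥ 0.
Both inputs are positive at the optimum. There the binder content and fines constraints are tight.
Optimal quantities: fly ash = 2.05 kg, limestone filler = 0.5 kg.
Hence cost = 0.045·2.05 + 0.04·0.5 = £0.11225.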